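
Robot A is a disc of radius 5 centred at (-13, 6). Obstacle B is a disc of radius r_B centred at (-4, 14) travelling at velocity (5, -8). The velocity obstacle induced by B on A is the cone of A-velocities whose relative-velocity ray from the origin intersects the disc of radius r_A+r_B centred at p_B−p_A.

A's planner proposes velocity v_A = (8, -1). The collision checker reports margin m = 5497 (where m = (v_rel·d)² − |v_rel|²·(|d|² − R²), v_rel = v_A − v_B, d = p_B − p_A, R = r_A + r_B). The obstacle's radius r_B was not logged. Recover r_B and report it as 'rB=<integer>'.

m = 5497
d = (9, 8);  v_rel = (3, 7),  |v_rel|² = 58
v_rel×d = (3)·(8) − (7)·(9) = -39
since m = R²·58 − (-39)²:  R² = (1521 + 5497) / 58 = 121
R = √121 = 11  ⇒  r_B = 11 − 5 = 6

rB=6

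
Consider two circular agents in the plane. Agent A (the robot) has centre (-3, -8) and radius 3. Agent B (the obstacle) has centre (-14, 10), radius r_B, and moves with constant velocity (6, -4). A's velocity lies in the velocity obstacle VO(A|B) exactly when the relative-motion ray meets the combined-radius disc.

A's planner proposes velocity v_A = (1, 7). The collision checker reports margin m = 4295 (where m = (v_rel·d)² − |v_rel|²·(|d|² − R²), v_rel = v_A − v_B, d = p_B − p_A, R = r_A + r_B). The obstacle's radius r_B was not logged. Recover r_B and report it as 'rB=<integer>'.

m = 4295
d = (-11, 18);  v_rel = (-5, 11),  |v_rel|² = 146
v_rel×d = (-5)·(18) − (11)·(-11) = 31
since m = R²·146 − 31²:  R² = (961 + 4295) / 146 = 36
R = √36 = 6  ⇒  r_B = 6 − 3 = 3

rB=3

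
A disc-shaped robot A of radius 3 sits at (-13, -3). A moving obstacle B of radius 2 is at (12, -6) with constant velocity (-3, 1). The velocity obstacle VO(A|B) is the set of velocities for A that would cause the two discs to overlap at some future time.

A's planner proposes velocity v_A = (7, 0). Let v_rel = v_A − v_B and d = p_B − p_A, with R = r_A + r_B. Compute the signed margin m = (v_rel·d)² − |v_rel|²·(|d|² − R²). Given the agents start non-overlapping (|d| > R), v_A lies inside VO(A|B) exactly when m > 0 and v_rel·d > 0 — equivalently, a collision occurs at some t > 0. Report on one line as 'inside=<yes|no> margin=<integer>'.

d = (25, -3),  |d|² = 634;  R = 3+2 = 5,  c = 634−5² = 609
v_rel = (10, -1),  |v_rel|² = 101;  v_rel·d = (10)·(25) + (-1)·(-3) = 253
101·t² − 506·t + 609 = 0  ⇒  m = 253² − 101·609 = 2500
m = 2500 > 0,  v_rel·d = 253 > 0  ⇒  inside

inside=yes margin=2500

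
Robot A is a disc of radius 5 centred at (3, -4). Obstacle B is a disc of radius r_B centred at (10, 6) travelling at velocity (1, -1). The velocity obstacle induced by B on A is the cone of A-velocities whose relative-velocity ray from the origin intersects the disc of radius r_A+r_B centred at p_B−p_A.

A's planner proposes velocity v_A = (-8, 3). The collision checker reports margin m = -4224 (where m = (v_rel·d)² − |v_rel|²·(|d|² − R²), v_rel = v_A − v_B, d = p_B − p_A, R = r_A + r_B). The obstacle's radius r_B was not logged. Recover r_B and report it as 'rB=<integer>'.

m = -4224
d = (7, 10);  v_rel = (-9, 4),  |v_rel|² = 97
v_rel×d = (-9)·(10) − (4)·(7) = -118
since m = R²·97 − (-118)²:  R² = (13924 + -4224) / 97 = 100
R = √100 = 10  ⇒  r_B = 10 − 5 = 5

rB=5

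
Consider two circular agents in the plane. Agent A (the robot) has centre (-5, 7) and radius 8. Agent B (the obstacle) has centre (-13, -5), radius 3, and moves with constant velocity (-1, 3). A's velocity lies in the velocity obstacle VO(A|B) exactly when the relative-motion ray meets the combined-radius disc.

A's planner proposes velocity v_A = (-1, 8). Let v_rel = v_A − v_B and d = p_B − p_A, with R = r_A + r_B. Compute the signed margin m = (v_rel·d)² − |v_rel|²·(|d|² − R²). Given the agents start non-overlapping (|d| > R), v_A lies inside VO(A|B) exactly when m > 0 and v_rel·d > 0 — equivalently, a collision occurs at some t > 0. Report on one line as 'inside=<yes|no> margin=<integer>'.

d = (-8, -12),  |d|² = 208;  R = 8+3 = 11,  c = 208−11² = 87
v_rel = (0, 5),  |v_rel|² = 25;  v_rel·d = (0)·(-8) + (5)·(-12) = -60
25·t² + 120·t + 87 = 0  ⇒  m = (-60)² − 25·87 = 1425
m = 1425 > 0,  v_rel·d = -60 < 0  ⇒  outside

inside=no margin=1425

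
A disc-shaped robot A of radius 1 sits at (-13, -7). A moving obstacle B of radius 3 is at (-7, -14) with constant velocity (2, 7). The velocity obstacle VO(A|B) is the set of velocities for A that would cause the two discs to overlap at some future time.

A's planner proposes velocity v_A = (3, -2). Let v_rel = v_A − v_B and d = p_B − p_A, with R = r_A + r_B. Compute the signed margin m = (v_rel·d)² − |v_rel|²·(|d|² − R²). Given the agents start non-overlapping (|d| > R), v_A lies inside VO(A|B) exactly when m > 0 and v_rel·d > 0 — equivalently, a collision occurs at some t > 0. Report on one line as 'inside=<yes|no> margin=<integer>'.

d = (6, -7),  |d|² = 85;  R = 1+3 = 4,  c = 85−4² = 69
v_rel = (1, -9),  |v_rel|² = 82;  v_rel·d = (1)·(6) + (-9)·(-7) = 69
82·t² − 138·t + 69 = 0  ⇒  m = 69² − 82·69 = -897
m = -897 < 0,  v_rel·d = 69 > 0  ⇒  outside

inside=no margin=-897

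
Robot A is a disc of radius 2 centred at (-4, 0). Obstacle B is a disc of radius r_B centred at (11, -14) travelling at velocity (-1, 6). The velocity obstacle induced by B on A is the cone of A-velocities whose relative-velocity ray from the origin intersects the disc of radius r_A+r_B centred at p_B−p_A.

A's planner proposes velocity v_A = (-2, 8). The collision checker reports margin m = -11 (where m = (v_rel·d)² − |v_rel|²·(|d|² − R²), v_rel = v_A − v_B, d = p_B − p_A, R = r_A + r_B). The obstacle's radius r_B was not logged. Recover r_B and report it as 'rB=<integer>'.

m = -11
d = (15, -14);  v_rel = (-1, 2),  |v_rel|² = 5
v_rel×d = (-1)·(-14) − (2)·(15) = -16
since m = R²·5 − (-16)²:  R² = (256 + -11) / 5 = 49
R = √49 = 7  ⇒  r_B = 7 − 2 = 5

rB=5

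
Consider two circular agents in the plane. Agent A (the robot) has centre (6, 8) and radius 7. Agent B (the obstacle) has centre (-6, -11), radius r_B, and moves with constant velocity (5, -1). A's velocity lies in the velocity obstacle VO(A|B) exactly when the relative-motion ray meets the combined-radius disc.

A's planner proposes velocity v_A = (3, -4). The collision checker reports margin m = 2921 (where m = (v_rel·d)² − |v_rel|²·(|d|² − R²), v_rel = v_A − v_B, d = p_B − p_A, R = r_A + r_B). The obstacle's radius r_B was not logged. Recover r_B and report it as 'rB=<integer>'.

m = 2921
d = (-12, -19);  v_rel = (-2, -3),  |v_rel|² = 13
v_rel×d = (-2)·(-19) − (-3)·(-12) = 2
since m = R²·13 − 2²:  R² = (4 + 2921) / 13 = 225
R = √225 = 15  ⇒  r_B = 15 − 7 = 8

rB=8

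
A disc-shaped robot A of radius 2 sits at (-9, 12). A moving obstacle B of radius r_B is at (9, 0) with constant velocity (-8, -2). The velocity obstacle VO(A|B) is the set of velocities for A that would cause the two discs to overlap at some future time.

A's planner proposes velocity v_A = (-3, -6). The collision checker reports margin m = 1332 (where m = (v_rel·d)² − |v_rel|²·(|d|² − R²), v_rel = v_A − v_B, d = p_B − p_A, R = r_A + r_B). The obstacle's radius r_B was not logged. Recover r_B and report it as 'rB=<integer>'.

m = 1332
d = (18, -12);  v_rel = (5, -4),  |v_rel|² = 41
v_rel×d = (5)·(-12) − (-4)·(18) = 12
since m = R²·41 − 12²:  R² = (144 + 1332) / 41 = 36
R = √36 = 6  ⇒  r_B = 6 − 2 = 4

rB=4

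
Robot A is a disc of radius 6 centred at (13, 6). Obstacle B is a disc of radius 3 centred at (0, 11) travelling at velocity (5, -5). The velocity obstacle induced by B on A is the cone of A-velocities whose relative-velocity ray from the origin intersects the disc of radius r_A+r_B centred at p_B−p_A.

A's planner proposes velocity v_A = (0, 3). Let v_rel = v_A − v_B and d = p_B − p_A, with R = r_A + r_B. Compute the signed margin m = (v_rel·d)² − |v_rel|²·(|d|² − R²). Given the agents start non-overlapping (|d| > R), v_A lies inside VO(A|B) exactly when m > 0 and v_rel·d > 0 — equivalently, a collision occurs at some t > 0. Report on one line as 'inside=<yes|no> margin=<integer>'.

d = (-13, 5),  |d|² = 194;  R = 6+3 = 9,  c = 194−9² = 113
v_rel = (-5, 8),  |v_rel|² = 89;  v_rel·d = (-5)·(-13) + (8)·(5) = 105
89·t² − 210·t + 113 = 0  ⇒  m = 105² − 89·113 = 968
m = 968 > 0,  v_rel·d = 105 > 0  ⇒  inside

inside=yes margin=968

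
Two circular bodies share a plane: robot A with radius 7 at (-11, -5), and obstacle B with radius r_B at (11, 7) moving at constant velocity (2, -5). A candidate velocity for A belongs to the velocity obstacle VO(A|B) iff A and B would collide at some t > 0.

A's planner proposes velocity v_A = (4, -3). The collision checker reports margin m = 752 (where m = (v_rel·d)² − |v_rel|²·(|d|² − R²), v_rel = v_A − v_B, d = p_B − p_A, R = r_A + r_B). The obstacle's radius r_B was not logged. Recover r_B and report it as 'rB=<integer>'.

m = 752
d = (22, 12);  v_rel = (2, 2),  |v_rel|² = 8
v_rel×d = (2)·(12) − (2)·(22) = -20
since m = R²·8 − (-20)²:  R² = (400 + 752) / 8 = 144
R = √144 = 12  ⇒  r_B = 12 − 7 = 5

rB=5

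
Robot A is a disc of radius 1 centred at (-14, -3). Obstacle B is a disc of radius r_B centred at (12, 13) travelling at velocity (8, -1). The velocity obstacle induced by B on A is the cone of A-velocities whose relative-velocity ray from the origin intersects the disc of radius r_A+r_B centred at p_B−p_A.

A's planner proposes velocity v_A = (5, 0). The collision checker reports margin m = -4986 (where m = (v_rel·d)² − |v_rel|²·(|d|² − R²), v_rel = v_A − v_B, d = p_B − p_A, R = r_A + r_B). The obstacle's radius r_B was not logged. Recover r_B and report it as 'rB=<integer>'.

m = -4986
d = (26, 16);  v_rel = (-3, 1),  |v_rel|² = 10
v_rel×d = (-3)·(16) − (1)·(26) = -74
since m = R²·10 − (-74)²:  R² = (5476 + -4986) / 10 = 49
R = √49 = 7  ⇒  r_B = 7 − 1 = 6

rB=6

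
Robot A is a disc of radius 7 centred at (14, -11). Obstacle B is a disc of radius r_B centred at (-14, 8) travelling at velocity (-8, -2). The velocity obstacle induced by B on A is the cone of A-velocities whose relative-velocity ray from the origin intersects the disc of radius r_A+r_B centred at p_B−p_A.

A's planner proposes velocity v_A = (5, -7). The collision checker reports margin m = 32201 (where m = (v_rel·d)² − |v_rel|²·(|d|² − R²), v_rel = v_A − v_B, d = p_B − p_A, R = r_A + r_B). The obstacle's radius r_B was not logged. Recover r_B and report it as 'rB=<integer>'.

m = 32201
d = (-28, 19);  v_rel = (13, -5),  |v_rel|² = 194
v_rel×d = (13)·(19) − (-5)·(-28) = 107
since m = R²·194 − 107²:  R² = (11449 + 32201) / 194 = 225
R = √225 = 15  ⇒  r_B = 15 − 7 = 8

rB=8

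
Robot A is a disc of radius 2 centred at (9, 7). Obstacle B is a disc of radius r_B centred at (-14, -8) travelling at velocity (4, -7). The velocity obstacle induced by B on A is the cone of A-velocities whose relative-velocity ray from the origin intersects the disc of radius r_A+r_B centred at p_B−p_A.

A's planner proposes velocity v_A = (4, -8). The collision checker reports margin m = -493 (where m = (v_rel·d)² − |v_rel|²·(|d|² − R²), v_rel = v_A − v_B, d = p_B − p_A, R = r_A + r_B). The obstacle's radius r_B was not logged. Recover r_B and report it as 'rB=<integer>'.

m = -493
d = (-23, -15);  v_rel = (0, -1),  |v_rel|² = 1
v_rel×d = (0)·(-15) − (-1)·(-23) = -23
since m = R²·1 − (-23)²:  R² = (529 + -493) / 1 = 36
R = √36 = 6  ⇒  r_B = 6 − 2 = 4

rB=4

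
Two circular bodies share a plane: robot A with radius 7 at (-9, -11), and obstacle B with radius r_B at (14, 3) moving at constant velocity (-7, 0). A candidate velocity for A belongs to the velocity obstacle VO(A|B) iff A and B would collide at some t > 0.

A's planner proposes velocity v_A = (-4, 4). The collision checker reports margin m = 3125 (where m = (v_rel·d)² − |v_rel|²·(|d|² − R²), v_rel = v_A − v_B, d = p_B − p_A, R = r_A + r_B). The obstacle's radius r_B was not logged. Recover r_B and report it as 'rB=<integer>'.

m = 3125
d = (23, 14);  v_rel = (3, 4),  |v_rel|² = 25
v_rel×d = (3)·(14) − (4)·(23) = -50
since m = R²·25 − (-50)²:  R² = (2500 + 3125) / 25 = 225
R = √225 = 15  ⇒  r_B = 15 − 7 = 8

rB=8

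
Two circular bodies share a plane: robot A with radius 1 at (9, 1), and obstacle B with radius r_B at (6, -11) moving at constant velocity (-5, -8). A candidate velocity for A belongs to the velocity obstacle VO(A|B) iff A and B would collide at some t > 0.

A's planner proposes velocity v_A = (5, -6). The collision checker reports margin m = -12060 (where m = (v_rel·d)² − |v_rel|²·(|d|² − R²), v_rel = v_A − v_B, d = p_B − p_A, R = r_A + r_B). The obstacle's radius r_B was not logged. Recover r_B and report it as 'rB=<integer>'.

m = -12060
d = (-3, -12);  v_rel = (10, 2),  |v_rel|² = 104
v_rel×d = (10)·(-12) − (2)·(-3) = -114
since m = R²·104 − (-114)²:  R² = (12996 + -12060) / 104 = 9
R = √9 = 3  ⇒  r_B = 3 − 1 = 2

rB=2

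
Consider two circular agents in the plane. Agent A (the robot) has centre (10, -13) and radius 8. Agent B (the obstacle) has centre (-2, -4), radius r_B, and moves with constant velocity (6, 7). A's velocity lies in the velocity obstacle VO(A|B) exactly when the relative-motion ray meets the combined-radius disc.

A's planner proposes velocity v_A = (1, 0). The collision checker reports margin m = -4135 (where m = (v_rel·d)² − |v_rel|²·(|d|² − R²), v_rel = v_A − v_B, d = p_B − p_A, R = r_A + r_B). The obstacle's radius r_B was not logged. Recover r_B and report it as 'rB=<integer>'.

m = -4135
d = (-12, 9);  v_rel = (-5, -7),  |v_rel|² = 74
v_rel×d = (-5)·(9) − (-7)·(-12) = -129
since m = R²·74 − (-129)²:  R² = (16641 + -4135) / 74 = 169
R = √169 = 13  ⇒  r_B = 13 − 8 = 5

rB=5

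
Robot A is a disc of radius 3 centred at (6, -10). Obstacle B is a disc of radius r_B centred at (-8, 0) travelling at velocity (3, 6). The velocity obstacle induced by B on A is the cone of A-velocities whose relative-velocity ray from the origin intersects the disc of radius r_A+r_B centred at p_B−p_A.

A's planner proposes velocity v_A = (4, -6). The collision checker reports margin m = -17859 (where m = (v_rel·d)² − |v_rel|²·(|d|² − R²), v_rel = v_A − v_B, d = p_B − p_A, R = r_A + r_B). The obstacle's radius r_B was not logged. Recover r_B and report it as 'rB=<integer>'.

m = -17859
d = (-14, 10);  v_rel = (1, -12),  |v_rel|² = 145
v_rel×d = (1)·(10) − (-12)·(-14) = -158
since m = R²·145 − (-158)²:  R² = (24964 + -17859) / 145 = 49
R = √49 = 7  ⇒  r_B = 7 − 3 = 4

rB=4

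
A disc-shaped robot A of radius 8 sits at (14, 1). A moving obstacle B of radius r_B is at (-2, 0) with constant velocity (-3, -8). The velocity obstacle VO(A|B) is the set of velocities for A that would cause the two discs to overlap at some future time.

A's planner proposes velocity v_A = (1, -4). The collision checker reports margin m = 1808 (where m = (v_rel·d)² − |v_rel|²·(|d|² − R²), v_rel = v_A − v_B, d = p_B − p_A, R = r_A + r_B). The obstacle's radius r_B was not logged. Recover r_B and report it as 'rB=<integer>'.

m = 1808
d = (-16, -1);  v_rel = (4, 4),  |v_rel|² = 32
v_rel×d = (4)·(-1) − (4)·(-16) = 60
since m = R²·32 − 60²:  R² = (3600 + 1808) / 32 = 169
R = √169 = 13  ⇒  r_B = 13 − 8 = 5

rB=5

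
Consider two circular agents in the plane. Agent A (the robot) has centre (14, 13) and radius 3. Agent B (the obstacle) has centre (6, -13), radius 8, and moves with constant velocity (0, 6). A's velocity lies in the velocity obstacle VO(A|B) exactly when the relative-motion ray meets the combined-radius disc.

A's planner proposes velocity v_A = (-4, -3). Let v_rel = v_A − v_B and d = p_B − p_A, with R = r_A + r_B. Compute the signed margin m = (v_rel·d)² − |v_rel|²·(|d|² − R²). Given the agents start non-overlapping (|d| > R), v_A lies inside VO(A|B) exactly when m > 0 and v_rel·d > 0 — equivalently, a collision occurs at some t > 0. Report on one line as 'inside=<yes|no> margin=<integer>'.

d = (-8, -26),  |d|² = 740;  R = 3+8 = 11,  c = 740−11² = 619
v_rel = (-4, -9),  |v_rel|² = 97;  v_rel·d = (-4)·(-8) + (-9)·(-26) = 266
97·t² − 532·t + 619 = 0  ⇒  m = 266² − 97·619 = 10713
m = 10713 > 0,  v_rel·d = 266 > 0  ⇒  inside

inside=yes margin=10713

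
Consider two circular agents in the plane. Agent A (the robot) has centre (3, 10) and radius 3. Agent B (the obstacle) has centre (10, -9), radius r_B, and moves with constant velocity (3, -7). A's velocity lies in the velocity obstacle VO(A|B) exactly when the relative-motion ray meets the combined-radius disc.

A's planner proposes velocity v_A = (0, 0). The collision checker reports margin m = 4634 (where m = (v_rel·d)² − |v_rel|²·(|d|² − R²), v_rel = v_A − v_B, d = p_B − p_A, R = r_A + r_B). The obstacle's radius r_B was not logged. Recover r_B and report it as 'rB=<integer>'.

m = 4634
d = (7, -19);  v_rel = (-3, 7),  |v_rel|² = 58
v_rel×d = (-3)·(-19) − (7)·(7) = 8
since m = R²·58 − 8²:  R² = (64 + 4634) / 58 = 81
R = √81 = 9  ⇒  r_B = 9 − 3 = 6

rB=6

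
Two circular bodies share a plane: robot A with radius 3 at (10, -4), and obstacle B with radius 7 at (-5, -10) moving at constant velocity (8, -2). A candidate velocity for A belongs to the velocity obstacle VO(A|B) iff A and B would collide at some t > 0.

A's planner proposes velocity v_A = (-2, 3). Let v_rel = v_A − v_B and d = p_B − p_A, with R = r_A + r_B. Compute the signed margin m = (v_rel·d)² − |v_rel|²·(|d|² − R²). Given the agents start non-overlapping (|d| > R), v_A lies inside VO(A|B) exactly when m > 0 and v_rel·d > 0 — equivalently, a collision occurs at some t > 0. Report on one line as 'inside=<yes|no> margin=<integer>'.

d = (-15, -6),  |d|² = 261;  R = 3+7 = 10,  c = 261−10² = 161
v_rel = (-10, 5),  |v_rel|² = 125;  v_rel·d = (-10)·(-15) + (5)·(-6) = 120
125·t² − 240·t + 161 = 0  ⇒  m = 120² − 125·161 = -5725
m = -5725 < 0,  v_rel·d = 120 > 0  ⇒  outside

inside=no margin=-5725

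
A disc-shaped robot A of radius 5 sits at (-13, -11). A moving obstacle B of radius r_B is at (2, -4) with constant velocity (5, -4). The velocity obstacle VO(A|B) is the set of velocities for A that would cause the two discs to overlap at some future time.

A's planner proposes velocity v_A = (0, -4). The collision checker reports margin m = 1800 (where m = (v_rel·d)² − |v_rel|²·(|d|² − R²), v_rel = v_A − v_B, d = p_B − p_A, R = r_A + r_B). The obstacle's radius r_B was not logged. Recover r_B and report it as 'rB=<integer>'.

m = 1800
d = (15, 7);  v_rel = (-5, 0),  |v_rel|² = 25
v_rel×d = (-5)·(7) − (0)·(15) = -35
since m = R²·25 − (-35)²:  R² = (1225 + 1800) / 25 = 121
R = √121 = 11  ⇒  r_B = 11 − 5 = 6

rB=6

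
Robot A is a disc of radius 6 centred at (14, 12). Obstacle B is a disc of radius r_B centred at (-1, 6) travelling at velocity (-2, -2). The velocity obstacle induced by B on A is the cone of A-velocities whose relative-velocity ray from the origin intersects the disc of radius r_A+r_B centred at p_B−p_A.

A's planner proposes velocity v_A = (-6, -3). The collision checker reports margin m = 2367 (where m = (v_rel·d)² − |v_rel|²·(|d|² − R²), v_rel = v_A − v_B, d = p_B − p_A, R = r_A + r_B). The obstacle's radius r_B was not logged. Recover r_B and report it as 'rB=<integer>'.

m = 2367
d = (-15, -6);  v_rel = (-4, -1),  |v_rel|² = 17
v_rel×d = (-4)·(-6) − (-1)·(-15) = 9
since m = R²·17 − 9²:  R² = (81 + 2367) / 17 = 144
R = √144 = 12  ⇒  r_B = 12 − 6 = 6

rB=6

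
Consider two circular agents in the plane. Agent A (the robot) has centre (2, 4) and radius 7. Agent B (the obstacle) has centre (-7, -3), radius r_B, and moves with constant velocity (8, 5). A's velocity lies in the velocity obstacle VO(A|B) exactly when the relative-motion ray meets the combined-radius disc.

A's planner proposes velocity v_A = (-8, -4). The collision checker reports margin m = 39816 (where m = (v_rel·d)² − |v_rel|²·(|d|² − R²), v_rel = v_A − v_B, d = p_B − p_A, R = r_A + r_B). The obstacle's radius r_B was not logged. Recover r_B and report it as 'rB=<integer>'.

m = 39816
d = (-9, -7);  v_rel = (-16, -9),  |v_rel|² = 337
v_rel×d = (-16)·(-7) − (-9)·(-9) = 31
since m = R²·337 − 31²:  R² = (961 + 39816) / 337 = 121
R = √121 = 11  ⇒  r_B = 11 − 7 = 4

rB=4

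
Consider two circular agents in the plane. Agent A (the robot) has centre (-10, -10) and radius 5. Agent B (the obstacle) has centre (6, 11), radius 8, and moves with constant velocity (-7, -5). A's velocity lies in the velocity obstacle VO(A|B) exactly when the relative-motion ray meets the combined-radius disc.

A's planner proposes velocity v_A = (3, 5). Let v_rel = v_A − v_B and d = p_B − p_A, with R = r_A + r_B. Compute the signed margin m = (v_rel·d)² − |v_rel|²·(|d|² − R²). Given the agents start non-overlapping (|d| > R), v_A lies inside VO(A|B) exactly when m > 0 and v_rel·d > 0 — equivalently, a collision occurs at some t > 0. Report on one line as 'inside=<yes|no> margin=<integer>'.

d = (16, 21),  |d|² = 697;  R = 5+8 = 13,  c = 697−13² = 528
v_rel = (10, 10),  |v_rel|² = 200;  v_rel·d = (10)·(16) + (10)·(21) = 370
200·t² − 740·t + 528 = 0  ⇒  m = 370² − 200·528 = 31300
m = 31300 > 0,  v_rel·d = 370 > 0  ⇒  inside

inside=yes margin=31300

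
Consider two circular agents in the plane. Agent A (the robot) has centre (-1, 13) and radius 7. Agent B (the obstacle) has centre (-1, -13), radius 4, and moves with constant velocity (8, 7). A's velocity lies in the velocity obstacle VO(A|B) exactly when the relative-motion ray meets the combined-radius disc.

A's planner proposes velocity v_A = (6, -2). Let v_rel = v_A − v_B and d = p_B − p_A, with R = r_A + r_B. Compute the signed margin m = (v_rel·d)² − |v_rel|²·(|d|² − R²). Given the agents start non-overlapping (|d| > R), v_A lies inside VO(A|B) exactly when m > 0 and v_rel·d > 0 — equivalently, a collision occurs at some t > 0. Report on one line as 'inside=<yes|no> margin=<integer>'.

d = (0, -26),  |d|² = 676;  R = 7+4 = 11,  c = 676−11² = 555
v_rel = (-2, -9),  |v_rel|² = 85;  v_rel·d = (-2)·(0) + (-9)·(-26) = 234
85·t² − 468·t + 555 = 0  ⇒  m = 234² − 85·555 = 7581
m = 7581 > 0,  v_rel·d = 234 > 0  ⇒  inside

inside=yes margin=7581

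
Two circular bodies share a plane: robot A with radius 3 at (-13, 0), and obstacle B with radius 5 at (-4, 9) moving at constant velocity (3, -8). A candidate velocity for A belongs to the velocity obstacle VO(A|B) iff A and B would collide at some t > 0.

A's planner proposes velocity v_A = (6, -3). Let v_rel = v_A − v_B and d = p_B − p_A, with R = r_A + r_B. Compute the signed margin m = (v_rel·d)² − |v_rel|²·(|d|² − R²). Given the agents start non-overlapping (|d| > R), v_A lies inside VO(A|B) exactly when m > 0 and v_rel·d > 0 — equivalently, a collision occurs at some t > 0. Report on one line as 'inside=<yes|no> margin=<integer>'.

d = (9, 9),  |d|² = 162;  R = 3+5 = 8,  c = 162−8² = 98
v_rel = (3, 5),  |v_rel|² = 34;  v_rel·d = (3)·(9) + (5)·(9) = 72
34·t² − 144·t + 98 = 0  ⇒  m = 72² − 34·98 = 1852
m = 1852 > 0,  v_rel·d = 72 > 0  ⇒  inside

inside=yes margin=1852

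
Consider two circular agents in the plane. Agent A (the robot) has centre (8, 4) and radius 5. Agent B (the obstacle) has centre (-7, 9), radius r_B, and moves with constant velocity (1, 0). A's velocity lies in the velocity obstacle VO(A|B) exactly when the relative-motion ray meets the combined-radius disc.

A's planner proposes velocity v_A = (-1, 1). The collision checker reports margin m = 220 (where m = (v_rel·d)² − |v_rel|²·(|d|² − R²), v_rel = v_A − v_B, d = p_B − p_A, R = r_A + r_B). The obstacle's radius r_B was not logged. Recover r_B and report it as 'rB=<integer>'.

m = 220
d = (-15, 5);  v_rel = (-2, 1),  |v_rel|² = 5
v_rel×d = (-2)·(5) − (1)·(-15) = 5
since m = R²·5 − 5²:  R² = (25 + 220) / 5 = 49
R = √49 = 7  ⇒  r_B = 7 − 5 = 2

rB=2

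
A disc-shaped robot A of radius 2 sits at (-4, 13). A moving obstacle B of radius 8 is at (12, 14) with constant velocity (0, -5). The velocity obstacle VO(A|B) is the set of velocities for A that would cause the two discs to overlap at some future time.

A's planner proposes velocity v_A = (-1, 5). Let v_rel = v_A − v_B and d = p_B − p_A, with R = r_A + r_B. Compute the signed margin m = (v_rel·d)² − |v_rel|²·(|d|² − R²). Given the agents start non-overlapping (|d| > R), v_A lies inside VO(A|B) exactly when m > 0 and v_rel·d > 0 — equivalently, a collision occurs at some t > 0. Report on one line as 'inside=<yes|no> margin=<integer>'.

d = (16, 1),  |d|² = 257;  R = 2+8 = 10,  c = 257−10² = 157
v_rel = (-1, 10),  |v_rel|² = 101;  v_rel·d = (-1)·(16) + (10)·(1) = -6
101·t² + 12·t + 157 = 0  ⇒  m = (-6)² − 101·157 = -15821
m = -15821 < 0,  v_rel·d = -6 < 0  ⇒  outside

inside=no margin=-15821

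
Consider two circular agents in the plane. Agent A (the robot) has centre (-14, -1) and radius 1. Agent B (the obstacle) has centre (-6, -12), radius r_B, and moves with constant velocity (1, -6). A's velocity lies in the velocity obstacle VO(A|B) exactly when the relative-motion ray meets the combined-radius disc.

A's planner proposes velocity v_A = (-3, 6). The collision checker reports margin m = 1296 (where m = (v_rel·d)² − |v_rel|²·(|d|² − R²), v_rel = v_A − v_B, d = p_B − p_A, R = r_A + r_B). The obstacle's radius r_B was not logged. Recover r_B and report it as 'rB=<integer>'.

m = 1296
d = (8, -11);  v_rel = (-4, 12),  |v_rel|² = 160
v_rel×d = (-4)·(-11) − (12)·(8) = -52
since m = R²·160 − (-52)²:  R² = (2704 + 1296) / 160 = 25
R = √25 = 5  ⇒  r_B = 5 − 1 = 4

rB=4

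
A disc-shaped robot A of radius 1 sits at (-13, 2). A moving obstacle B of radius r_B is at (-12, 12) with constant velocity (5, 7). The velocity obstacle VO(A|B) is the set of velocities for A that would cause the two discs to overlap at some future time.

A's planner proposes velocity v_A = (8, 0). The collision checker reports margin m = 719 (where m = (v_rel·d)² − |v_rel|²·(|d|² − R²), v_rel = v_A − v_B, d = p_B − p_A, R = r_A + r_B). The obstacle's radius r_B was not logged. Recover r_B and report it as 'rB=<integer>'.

m = 719
d = (1, 10);  v_rel = (3, -7),  |v_rel|² = 58
v_rel×d = (3)·(10) − (-7)·(1) = 37
since m = R²·58 − 37²:  R² = (1369 + 719) / 58 = 36
R = √36 = 6  ⇒  r_B = 6 − 1 = 5

rB=5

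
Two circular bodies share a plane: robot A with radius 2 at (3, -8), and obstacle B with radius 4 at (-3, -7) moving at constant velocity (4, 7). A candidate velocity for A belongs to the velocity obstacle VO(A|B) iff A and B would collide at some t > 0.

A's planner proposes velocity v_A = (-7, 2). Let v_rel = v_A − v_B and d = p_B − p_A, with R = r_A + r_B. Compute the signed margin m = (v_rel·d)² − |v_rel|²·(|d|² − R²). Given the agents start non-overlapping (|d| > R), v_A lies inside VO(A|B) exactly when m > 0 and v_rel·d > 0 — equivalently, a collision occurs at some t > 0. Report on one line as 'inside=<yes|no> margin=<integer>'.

d = (-6, 1),  |d|² = 37;  R = 2+4 = 6,  c = 37−6² = 1
v_rel = (-11, -5),  |v_rel|² = 146;  v_rel·d = (-11)·(-6) + (-5)·(1) = 61
146·t² − 122·t + 1 = 0  ⇒  m = 61² − 146·1 = 3575
m = 3575 > 0,  v_rel·d = 61 > 0  ⇒  inside

inside=yes margin=3575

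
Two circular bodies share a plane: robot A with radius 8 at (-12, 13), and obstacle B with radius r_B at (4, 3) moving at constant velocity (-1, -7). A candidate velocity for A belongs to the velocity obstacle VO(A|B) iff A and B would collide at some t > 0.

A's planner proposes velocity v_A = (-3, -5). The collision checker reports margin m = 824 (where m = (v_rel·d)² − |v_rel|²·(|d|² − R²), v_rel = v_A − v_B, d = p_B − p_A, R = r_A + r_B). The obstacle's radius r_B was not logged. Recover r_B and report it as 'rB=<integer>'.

m = 824
d = (16, -10);  v_rel = (-2, 2),  |v_rel|² = 8
v_rel×d = (-2)·(-10) − (2)·(16) = -12
since m = R²·8 − (-12)²:  R² = (144 + 824) / 8 = 121
R = √121 = 11  ⇒  r_B = 11 − 8 = 3

rB=3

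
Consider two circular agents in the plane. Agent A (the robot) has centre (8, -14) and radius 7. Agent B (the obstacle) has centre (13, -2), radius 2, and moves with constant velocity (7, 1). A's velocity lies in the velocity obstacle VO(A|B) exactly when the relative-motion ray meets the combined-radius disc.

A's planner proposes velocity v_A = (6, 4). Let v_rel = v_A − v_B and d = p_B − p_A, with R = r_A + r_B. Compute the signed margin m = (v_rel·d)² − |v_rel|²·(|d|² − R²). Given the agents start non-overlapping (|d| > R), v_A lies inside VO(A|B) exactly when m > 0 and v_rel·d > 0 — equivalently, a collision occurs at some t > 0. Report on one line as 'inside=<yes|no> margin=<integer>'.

d = (5, 12),  |d|² = 169;  R = 7+2 = 9,  c = 169−9² = 88
v_rel = (-1, 3),  |v_rel|² = 10;  v_rel·d = (-1)·(5) + (3)·(12) = 31
10·t² − 62·t + 88 = 0  ⇒  m = 31² − 10·88 = 81
m = 81 > 0,  v_rel·d = 31 > 0  ⇒  inside

inside=yes margin=81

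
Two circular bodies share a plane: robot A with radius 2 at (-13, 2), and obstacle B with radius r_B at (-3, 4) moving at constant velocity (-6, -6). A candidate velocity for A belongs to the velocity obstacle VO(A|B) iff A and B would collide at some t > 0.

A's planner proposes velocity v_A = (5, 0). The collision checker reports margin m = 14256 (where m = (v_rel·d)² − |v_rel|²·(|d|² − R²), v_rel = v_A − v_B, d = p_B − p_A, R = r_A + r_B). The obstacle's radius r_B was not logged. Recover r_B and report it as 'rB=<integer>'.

m = 14256
d = (10, 2);  v_rel = (11, 6),  |v_rel|² = 157
v_rel×d = (11)·(2) − (6)·(10) = -38
since m = R²·157 − (-38)²:  R² = (1444 + 14256) / 157 = 100
R = √100 = 10  ⇒  r_B = 10 − 2 = 8

rB=8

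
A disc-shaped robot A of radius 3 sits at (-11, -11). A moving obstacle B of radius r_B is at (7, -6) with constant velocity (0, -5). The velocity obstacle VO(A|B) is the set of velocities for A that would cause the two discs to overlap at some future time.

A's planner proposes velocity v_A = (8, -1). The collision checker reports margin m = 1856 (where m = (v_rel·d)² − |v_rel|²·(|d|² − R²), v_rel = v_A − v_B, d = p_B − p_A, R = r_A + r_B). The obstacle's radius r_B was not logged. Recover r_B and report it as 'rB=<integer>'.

m = 1856
d = (18, 5);  v_rel = (8, 4),  |v_rel|² = 80
v_rel×d = (8)·(5) − (4)·(18) = -32
since m = R²·80 − (-32)²:  R² = (1024 + 1856) / 80 = 36
R = √36 = 6  ⇒  r_B = 6 − 3 = 3

rB=3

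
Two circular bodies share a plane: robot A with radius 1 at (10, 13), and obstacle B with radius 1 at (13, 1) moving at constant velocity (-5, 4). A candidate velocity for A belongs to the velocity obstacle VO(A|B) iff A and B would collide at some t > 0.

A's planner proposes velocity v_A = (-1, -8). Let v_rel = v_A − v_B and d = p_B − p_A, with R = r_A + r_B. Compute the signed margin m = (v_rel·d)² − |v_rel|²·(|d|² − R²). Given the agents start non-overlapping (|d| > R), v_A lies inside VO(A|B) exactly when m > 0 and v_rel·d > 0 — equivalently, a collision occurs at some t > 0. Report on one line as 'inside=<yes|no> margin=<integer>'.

d = (3, -12),  |d|² = 153;  R = 1+1 = 2,  c = 153−2² = 149
v_rel = (4, -12),  |v_rel|² = 160;  v_rel·d = (4)·(3) + (-12)·(-12) = 156
160·t² − 312·t + 149 = 0  ⇒  m = 156² − 160·149 = 496
m = 496 > 0,  v_rel·d = 156 > 0  ⇒  inside

inside=yes margin=496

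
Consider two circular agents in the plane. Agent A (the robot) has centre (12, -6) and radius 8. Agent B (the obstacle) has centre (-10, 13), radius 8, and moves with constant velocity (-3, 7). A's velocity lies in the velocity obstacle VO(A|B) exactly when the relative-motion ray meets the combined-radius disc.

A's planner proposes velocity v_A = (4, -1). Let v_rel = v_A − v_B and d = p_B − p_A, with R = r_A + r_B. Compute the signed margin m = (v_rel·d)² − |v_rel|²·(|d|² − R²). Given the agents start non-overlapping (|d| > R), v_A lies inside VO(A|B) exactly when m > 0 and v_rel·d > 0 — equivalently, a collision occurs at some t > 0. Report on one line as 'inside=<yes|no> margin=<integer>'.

d = (-22, 19),  |d|² = 845;  R = 8+8 = 16,  c = 845−16² = 589
v_rel = (7, -8),  |v_rel|² = 113;  v_rel·d = (7)·(-22) + (-8)·(19) = -306
113·t² + 612·t + 589 = 0  ⇒  m = (-306)² − 113·589 = 27079
m = 27079 > 0,  v_rel·d = -306 < 0  ⇒  outside

inside=no margin=27079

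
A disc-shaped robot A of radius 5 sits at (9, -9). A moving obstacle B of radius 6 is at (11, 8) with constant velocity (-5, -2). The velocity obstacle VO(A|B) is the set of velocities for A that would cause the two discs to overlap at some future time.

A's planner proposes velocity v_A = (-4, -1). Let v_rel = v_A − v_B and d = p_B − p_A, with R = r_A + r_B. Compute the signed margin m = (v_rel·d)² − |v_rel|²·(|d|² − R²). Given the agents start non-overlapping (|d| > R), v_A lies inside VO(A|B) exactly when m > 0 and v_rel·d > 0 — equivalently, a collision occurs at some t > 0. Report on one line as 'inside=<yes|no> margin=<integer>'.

d = (2, 17),  |d|² = 293;  R = 5+6 = 11,  c = 293−11² = 172
v_rel = (1, 1),  |v_rel|² = 2;  v_rel·d = (1)·(2) + (1)·(17) = 19
2·t² − 38·t + 172 = 0  ⇒  m = 19² − 2·172 = 17
m = 17 > 0,  v_rel·d = 19 > 0  ⇒  inside

inside=yes margin=17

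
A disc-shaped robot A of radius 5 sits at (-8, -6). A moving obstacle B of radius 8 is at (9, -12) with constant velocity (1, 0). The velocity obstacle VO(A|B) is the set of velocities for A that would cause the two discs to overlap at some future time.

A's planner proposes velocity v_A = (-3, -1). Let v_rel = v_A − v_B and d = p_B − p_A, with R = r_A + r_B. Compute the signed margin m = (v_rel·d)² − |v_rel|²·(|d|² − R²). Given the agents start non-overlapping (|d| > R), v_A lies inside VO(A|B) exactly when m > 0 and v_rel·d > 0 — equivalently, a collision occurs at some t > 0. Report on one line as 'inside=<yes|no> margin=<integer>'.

d = (17, -6),  |d|² = 325;  R = 5+8 = 13,  c = 325−13² = 156
v_rel = (-4, -1),  |v_rel|² = 17;  v_rel·d = (-4)·(17) + (-1)·(-6) = -62
17·t² + 124·t + 156 = 0  ⇒  m = (-62)² − 17·156 = 1192
m = 1192 > 0,  v_rel·d = -62 < 0  ⇒  outside

inside=no margin=1192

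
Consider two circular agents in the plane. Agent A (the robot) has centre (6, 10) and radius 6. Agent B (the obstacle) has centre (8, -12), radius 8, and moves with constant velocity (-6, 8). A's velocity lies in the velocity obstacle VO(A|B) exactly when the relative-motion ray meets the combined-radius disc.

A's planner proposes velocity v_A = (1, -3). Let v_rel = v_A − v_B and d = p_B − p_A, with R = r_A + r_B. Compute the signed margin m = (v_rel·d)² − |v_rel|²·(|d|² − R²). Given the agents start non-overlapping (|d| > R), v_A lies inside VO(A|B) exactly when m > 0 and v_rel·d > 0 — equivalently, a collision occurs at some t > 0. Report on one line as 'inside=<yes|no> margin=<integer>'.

d = (2, -22),  |d|² = 488;  R = 6+8 = 14,  c = 488−14² = 292
v_rel = (7, -11),  |v_rel|² = 170;  v_rel·d = (7)·(2) + (-11)·(-22) = 256
170·t² − 512·t + 292 = 0  ⇒  m = 256² − 170·292 = 15896
m = 15896 > 0,  v_rel·d = 256 > 0  ⇒  inside

inside=yes margin=15896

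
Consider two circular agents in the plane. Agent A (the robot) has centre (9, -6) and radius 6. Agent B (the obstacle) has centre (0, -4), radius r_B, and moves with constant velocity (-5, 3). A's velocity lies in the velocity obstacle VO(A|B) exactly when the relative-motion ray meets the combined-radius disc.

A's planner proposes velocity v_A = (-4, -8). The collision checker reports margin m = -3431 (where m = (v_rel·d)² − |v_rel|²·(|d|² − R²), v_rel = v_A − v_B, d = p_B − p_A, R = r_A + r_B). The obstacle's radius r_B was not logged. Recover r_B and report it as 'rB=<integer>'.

m = -3431
d = (-9, 2);  v_rel = (1, -11),  |v_rel|² = 122
v_rel×d = (1)·(2) − (-11)·(-9) = -97
since m = R²·122 − (-97)²:  R² = (9409 + -3431) / 122 = 49
R = √49 = 7  ⇒  r_B = 7 − 6 = 1

rB=1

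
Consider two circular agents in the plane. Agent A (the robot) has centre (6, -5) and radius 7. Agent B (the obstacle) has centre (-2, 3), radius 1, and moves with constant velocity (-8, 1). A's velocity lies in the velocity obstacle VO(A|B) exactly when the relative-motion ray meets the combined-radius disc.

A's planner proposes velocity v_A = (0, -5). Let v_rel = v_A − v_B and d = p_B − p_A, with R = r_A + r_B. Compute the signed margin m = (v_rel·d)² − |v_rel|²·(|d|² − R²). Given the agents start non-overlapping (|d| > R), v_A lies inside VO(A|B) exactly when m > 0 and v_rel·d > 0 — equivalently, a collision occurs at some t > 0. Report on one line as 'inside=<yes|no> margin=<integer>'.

d = (-8, 8),  |d|² = 128;  R = 7+1 = 8,  c = 128−8² = 64
v_rel = (8, -6),  |v_rel|² = 100;  v_rel·d = (8)·(-8) + (-6)·(8) = -112
100·t² + 224·t + 64 = 0  ⇒  m = (-112)² − 100·64 = 6144
m = 6144 > 0,  v_rel·d = -112 < 0  ⇒  outside

inside=no margin=6144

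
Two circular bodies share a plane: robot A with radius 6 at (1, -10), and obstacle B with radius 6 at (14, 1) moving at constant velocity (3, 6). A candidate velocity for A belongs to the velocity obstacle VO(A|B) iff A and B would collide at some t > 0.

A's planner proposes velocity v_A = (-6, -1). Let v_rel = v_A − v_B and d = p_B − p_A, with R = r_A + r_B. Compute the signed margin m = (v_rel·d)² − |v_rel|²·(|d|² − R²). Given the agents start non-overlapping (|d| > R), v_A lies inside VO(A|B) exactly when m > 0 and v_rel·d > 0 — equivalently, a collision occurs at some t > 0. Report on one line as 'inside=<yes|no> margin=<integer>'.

d = (13, 11),  |d|² = 290;  R = 6+6 = 12,  c = 290−12² = 146
v_rel = (-9, -7),  |v_rel|² = 130;  v_rel·d = (-9)·(13) + (-7)·(11) = -194
130·t² + 388·t + 146 = 0  ⇒  m = (-194)² − 130·146 = 18656
m = 18656 > 0,  v_rel·d = -194 < 0  ⇒  outside

inside=no margin=18656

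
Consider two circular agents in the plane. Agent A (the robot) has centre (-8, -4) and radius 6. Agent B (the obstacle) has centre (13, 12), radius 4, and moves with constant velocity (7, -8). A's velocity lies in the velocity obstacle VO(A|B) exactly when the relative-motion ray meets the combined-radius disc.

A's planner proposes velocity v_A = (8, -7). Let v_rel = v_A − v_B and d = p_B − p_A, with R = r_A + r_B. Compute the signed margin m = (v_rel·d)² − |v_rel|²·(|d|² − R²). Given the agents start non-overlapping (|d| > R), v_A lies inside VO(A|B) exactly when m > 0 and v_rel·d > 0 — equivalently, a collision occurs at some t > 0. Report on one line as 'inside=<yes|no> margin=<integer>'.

d = (21, 16),  |d|² = 697;  R = 6+4 = 10,  c = 697−10² = 597
v_rel = (1, 1),  |v_rel|² = 2;  v_rel·d = (1)·(21) + (1)·(16) = 37
2·t² − 74·t + 597 = 0  ⇒  m = 37² − 2·597 = 175
m = 175 > 0,  v_rel·d = 37 > 0  ⇒  inside

inside=yes margin=175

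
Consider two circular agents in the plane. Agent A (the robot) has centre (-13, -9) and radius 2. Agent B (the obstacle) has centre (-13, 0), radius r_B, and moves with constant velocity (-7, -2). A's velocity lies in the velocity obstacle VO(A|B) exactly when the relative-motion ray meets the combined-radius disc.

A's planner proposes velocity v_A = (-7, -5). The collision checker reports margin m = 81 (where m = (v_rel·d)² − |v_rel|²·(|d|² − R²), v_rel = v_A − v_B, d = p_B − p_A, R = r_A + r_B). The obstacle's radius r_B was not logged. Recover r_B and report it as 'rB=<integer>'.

m = 81
d = (0, 9);  v_rel = (0, -3),  |v_rel|² = 9
v_rel×d = (0)·(9) − (-3)·(0) = 0
since m = R²·9 − 0²:  R² = (0 + 81) / 9 = 9
R = √9 = 3  ⇒  r_B = 3 − 2 = 1

rB=1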